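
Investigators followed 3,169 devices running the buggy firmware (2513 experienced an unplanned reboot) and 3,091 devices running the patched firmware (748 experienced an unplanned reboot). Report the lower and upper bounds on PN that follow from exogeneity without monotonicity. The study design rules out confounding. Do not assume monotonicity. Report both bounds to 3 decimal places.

0.695 ≤ PN ≤ 0.956

p₁ = P(outcome | exposed) = 2513/3169 = 0.79299
p₀ = P(outcome | unexposed) = 748/3091 = 0.24199
Under exogeneity alone the bounds on PN are max{0,(p₁−p₀)/p₁} ≤ PN ≤ min{1,(1−p₀)/p₁}.
  lower = (p₁ − p₀)/p₁ = 0.551 / 0.79299 ≈ 0.6948
  upper = min{1, (1 − p₀)/p₁} = 0.75801 / 0.79299 ≈ 0.9559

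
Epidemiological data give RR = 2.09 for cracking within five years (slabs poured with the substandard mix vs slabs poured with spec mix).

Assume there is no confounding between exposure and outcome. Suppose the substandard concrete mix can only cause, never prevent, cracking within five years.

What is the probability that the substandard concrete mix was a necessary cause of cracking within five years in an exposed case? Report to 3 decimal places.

PN ≈ 0.522

Under exogeneity and monotonicity, PN = (RR − 1) / RR = 1 − 1/RR.
PN = (2.09 − 1) / 2.09 = 1.09 / 2.09 ≈ 0.5215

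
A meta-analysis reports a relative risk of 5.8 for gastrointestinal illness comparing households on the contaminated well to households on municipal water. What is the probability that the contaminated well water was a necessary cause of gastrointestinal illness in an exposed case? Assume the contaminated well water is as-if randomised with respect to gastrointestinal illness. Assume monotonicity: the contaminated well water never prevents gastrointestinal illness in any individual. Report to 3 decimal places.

Under exogeneity and monotonicity, PN = (RR − 1) / RR = 1 − 1/RR.
PN = (5.8 − 1) / 5.8 = 4.8 / 5.8 ≈ 0.8276

PN ≈ 0.828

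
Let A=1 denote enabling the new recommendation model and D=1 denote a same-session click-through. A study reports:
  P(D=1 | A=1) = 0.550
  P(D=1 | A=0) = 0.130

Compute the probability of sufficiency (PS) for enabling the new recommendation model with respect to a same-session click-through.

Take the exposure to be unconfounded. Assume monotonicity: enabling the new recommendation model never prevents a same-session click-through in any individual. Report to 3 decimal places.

Let p₁ = 0.55, p₀ = 0.13.
Under exogeneity and monotonicity, PS = (p₁ − p₀) / (1 − p₀).
PS = (0.55 − 0.13) / (1 − 0.13) = 0.42 / 0.87 ≈ 0.4828

PS ≈ 0.483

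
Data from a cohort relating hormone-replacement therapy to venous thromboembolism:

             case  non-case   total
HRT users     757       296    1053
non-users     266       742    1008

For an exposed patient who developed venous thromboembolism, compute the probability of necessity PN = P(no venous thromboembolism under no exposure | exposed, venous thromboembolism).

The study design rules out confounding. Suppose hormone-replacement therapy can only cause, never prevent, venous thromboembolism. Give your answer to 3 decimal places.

PN ≈ 0.633

p₁ = P(outcome | exposed) = 757/1053 = 0.7189
p₀ = P(outcome | unexposed) = 266/1008 = 0.26389
Under exogeneity and monotonicity, PN = (p₁ − p₀)/p₁.
PN = (0.7189 − 0.26389) / 0.7189 ≈ 0.6329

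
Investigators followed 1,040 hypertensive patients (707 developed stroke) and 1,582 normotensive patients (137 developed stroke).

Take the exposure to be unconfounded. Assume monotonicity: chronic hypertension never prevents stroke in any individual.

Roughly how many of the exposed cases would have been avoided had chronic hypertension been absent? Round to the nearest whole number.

about 617 cases

p₁ = P(outcome | exposed) = 707/1040 = 0.67981
p₀ = P(outcome | unexposed) = 137/1582 = 0.086599
PN = (p₁ − p₀)/p₁ = (0.67981 − 0.086599) / 0.67981 ≈ 0.87261.
Attributable cases ≈ PN × (exposed cases) = 0.87261 × 707 ≈ 616.94.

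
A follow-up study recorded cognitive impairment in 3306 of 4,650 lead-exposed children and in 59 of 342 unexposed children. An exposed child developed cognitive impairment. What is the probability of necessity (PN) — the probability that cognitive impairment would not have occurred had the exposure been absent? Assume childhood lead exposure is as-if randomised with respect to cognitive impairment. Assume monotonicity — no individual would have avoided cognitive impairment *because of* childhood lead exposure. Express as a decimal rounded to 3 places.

p₁ = P(outcome | exposed) = 3306/4650 = 0.71097
p₀ = P(outcome | unexposed) = 59/342 = 0.17251
Under exogeneity and monotonicity, PN = (p₁ − p₀) / p₁.
PN = (0.71097 − 0.17251) / 0.71097 = 0.53845 / 0.71097 ≈ 0.7574

PN ≈ 0.757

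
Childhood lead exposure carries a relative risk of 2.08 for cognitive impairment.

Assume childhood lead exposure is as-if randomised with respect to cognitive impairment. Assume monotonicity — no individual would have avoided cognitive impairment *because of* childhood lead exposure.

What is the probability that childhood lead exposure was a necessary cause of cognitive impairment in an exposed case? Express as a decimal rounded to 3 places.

Under exogeneity and monotonicity, PN = (RR − 1) / RR = 1 − 1/RR.
PN = (2.08 − 1) / 2.08 = 1.08 / 2.08 ≈ 0.5192

PN ≈ 0.519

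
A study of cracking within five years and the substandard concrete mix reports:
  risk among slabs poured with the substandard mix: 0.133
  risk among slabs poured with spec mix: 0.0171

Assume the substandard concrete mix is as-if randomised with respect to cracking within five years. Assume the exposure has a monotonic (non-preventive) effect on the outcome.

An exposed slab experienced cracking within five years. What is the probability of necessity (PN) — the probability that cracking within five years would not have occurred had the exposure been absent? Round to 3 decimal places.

Let p₁ = 0.133, p₀ = 0.0171.
Under exogeneity and monotonicity, PN = (p₁ − p₀) / p₁.
PN = (0.133 − 0.0171) / 0.133 = 0.1159 / 0.133 ≈ 0.8714

PN ≈ 0.871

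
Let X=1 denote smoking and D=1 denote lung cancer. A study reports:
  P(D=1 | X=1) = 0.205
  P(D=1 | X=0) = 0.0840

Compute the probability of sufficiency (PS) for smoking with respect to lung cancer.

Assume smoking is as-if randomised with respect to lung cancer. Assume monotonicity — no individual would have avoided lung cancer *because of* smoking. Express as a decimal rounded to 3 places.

Let p₁ = 0.205, p₀ = 0.084.
Under exogeneity and monotonicity, PS = (p₁ − p₀) / (1 − p₀).
PS = (0.205 − 0.084) / (1 − 0.084) = 0.121 / 0.916 ≈ 0.1321

PS ≈ 0.132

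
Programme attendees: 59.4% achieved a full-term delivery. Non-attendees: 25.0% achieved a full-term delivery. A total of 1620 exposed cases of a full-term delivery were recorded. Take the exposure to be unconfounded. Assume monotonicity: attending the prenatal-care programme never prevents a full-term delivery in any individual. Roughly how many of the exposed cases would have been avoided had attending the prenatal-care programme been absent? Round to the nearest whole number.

p₁ = 0.594, p₀ = 0.25.
PN = (p₁ − p₀)/p₁ = (0.594 − 0.25) / 0.594 ≈ 0.57912.
Attributable cases ≈ PN × (exposed cases) = 0.57912 × 1620 ≈ 938.18.

about 938 cases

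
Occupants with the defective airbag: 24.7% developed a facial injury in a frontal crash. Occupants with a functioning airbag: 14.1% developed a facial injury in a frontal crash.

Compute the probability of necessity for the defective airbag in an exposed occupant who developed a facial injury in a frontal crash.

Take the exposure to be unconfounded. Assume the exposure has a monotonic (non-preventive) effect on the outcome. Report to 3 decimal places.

PN ≈ 0.429

p₁ = 0.247, p₀ = 0.141.
Under exogeneity and monotonicity, PN = (p₁ − p₀) / p₁.
PN = (0.247 − 0.141) / 0.247 = 0.106 / 0.247 ≈ 0.4291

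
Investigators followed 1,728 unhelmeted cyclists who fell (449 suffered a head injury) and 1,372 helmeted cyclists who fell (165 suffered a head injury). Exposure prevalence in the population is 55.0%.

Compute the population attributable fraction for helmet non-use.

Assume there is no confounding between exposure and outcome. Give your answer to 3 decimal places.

p₁ = P(outcome | exposed) = 449/1728 = 0.25984
p₀ = P(outcome | unexposed) = 165/1372 = 0.12026
Overall risk P(Y=1) = π·p₁ + (1−π)·p₀ = 0.55×0.25984 + 0.45×0.12026 = 0.19703.
Under exogeneity, PAF = [P(Y=1) − p₀] / P(Y=1).
PAF = (0.19703 − 0.12026) / 0.19703 ≈ 0.3896

PAF ≈ 0.390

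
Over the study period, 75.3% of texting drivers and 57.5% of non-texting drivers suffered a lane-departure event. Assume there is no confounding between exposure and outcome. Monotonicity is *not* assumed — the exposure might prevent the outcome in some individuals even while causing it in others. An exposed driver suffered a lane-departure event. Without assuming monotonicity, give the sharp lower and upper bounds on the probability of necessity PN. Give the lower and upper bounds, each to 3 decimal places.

p₁ = 0.753, p₀ = 0.575.
Under exogeneity alone the bounds on PN are max{0,(p₁−p₀)/p₁} ≤ PN ≤ min{1,(1−p₀)/p₁}.
  lower = (p₁ − p₀)/p₁ = 0.178 / 0.753 ≈ 0.2364
  upper = min{1, (1 − p₀)/p₁} = 0.425 / 0.753 ≈ 0.5644

0.236 ≤ PN ≤ 0.564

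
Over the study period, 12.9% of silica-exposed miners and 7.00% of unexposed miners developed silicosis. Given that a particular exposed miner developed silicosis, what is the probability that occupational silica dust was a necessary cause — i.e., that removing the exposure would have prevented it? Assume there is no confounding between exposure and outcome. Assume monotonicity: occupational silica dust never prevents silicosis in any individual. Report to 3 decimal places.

PN ≈ 0.457

p₁ = 0.129, p₀ = 0.07.
Under exogeneity and monotonicity, PN = (p₁ − p₀) / p₁.
PN = (0.129 − 0.07) / 0.129 = 0.059 / 0.129 ≈ 0.4574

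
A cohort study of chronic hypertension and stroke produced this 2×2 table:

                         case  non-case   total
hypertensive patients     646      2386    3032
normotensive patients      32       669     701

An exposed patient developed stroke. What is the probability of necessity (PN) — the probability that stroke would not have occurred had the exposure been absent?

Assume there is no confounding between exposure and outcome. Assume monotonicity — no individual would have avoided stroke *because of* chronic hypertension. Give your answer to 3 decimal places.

PN ≈ 0.786

p₁ = P(outcome | exposed) = 646/3032 = 0.21306
p₀ = P(outcome | unexposed) = 32/701 = 0.045649
Under exogeneity and monotonicity, PN = (p₁ − p₀)/p₁.
PN = (0.21306 − 0.045649) / 0.21306 ≈ 0.7857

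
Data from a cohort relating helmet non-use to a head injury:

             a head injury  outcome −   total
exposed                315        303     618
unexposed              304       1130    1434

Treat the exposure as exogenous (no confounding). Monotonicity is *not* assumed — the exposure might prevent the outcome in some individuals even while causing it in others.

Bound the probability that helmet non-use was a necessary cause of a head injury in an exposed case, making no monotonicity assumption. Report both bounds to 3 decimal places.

0.584 ≤ PN ≤ 1.000

p₁ = P(outcome | exposed) = 315/618 = 0.50971
p₀ = P(outcome | unexposed) = 304/1434 = 0.21199
Under exogeneity alone the bounds on PN are max{0,(p₁−p₀)/p₁} ≤ PN ≤ min{1,(1−p₀)/p₁}.
  lower = (p₁ − p₀)/p₁ = 0.29771 / 0.50971 ≈ 0.5841
  upper = min{1, (1 − p₀)/p₁} = 0.78801 / 0.50971 ≈ 1.5460 → capped at 1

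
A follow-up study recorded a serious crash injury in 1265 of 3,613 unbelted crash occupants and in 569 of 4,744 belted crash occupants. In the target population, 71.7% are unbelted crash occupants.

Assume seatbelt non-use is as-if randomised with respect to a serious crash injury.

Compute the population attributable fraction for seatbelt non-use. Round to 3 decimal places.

p₁ = P(outcome | exposed) = 1265/3613 = 0.35012
p₀ = P(outcome | unexposed) = 569/4744 = 0.11994
Overall risk P(Y=1) = π·p₁ + (1−π)·p₀ = 0.717×0.35012 + 0.283×0.11994 = 0.28498.
Under exogeneity, PAF = [P(Y=1) − p₀] / P(Y=1).
PAF = (0.28498 − 0.11994) / 0.28498 ≈ 0.5791

PAF ≈ 0.579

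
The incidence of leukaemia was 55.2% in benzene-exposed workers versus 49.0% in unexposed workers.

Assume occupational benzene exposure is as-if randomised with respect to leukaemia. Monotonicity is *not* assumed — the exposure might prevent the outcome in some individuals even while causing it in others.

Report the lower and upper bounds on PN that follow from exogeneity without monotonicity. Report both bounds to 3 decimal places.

p₁ = 0.552, p₀ = 0.49.
Under exogeneity alone the bounds on PN are max{0,(p₁−p₀)/p₁} ≤ PN ≤ min{1,(1−p₀)/p₁}.
  lower = (p₁ − p₀)/p₁ = 0.062 / 0.552 ≈ 0.1123
  upper = min{1, (1 − p₀)/p₁} = 0.51 / 0.552 ≈ 0.9239

0.112 ≤ PN ≤ 0.924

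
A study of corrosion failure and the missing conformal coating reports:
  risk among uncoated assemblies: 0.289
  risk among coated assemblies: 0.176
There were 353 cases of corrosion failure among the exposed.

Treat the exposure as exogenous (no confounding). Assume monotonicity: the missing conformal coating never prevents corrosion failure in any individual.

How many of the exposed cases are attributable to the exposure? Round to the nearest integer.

about 138 cases

Let p₁ = 0.289, p₀ = 0.176.
PN = (p₁ − p₀)/p₁ = (0.289 − 0.176) / 0.289 ≈ 0.39100.
Attributable cases ≈ PN × (exposed cases) = 0.39100 × 353 ≈ 138.02.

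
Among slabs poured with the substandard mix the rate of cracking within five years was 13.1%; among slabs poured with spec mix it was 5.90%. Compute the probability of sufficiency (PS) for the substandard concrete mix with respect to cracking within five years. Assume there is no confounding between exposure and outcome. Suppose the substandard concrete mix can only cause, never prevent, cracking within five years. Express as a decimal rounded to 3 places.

PS ≈ 0.077

p₁ = 0.131, p₀ = 0.059.
Under exogeneity and monotonicity, PS = (p₁ − p₀) / (1 − p₀).
PS = (0.131 − 0.059) / (1 − 0.059) = 0.072 / 0.941 ≈ 0.0765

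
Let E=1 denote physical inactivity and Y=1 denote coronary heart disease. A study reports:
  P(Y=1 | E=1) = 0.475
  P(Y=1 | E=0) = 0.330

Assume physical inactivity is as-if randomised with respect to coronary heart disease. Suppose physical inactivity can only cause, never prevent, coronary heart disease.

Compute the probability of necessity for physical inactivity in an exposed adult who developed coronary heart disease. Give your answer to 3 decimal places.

PN ≈ 0.305

Let p₁ = 0.475, p₀ = 0.33.
Under exogeneity and monotonicity, PN = (p₁ − p₀) / p₁.
PN = (0.475 − 0.33) / 0.475 = 0.145 / 0.475 ≈ 0.3053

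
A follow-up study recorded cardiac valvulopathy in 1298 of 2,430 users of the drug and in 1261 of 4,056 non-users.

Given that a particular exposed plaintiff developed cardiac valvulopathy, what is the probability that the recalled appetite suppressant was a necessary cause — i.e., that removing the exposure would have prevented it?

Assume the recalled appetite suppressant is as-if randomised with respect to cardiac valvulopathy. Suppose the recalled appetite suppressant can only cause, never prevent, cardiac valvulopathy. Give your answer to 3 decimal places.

p₁ = P(outcome | exposed) = 1298/2430 = 0.53416
p₀ = P(outcome | unexposed) = 1261/4056 = 0.3109
Under exogeneity and monotonicity, PN = (p₁ − p₀) / p₁.
PN = (0.53416 − 0.3109) / 0.53416 = 0.22326 / 0.53416 ≈ 0.4180

PN ≈ 0.418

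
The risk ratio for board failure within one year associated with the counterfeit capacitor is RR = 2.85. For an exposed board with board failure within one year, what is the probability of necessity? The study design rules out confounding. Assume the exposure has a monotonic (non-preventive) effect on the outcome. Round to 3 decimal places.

PN ≈ 0.649

Under exogeneity and monotonicity, PN = (RR − 1) / RR = 1 − 1/RR.
PN = (2.85 − 1) / 2.85 = 1.85 / 2.85 ≈ 0.6491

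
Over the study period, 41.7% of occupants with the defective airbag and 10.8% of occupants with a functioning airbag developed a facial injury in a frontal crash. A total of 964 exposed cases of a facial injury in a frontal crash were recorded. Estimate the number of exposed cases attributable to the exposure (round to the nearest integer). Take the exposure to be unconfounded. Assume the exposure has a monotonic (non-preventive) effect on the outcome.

p₁ = 0.417, p₀ = 0.108.
PN = (p₁ − p₀)/p₁ = (0.417 − 0.108) / 0.417 ≈ 0.74101.
Attributable cases ≈ PN × (exposed cases) = 0.74101 × 964 ≈ 714.33.

about 714 cases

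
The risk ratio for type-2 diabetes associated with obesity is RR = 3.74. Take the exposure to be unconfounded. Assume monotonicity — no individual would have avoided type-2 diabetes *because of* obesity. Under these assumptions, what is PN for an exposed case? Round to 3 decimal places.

Under exogeneity and monotonicity, PN = (RR − 1) / RR = 1 − 1/RR.
PN = (3.74 − 1) / 3.74 = 2.74 / 3.74 ≈ 0.7326

PN ≈ 0.733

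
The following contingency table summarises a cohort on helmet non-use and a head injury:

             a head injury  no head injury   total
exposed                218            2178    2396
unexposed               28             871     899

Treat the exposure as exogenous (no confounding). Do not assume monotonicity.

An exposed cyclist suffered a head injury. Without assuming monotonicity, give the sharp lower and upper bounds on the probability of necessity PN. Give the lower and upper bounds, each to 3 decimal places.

0.658 ≤ PN ≤ 1.000

p₁ = P(outcome | exposed) = 218/2396 = 0.090985
p₀ = P(outcome | unexposed) = 28/899 = 0.031146
Under exogeneity alone the bounds on PN are max{0,(p₁−p₀)/p₁} ≤ PN ≤ min{1,(1−p₀)/p₁}.
  lower = (p₁ − p₀)/p₁ = 0.059839 / 0.090985 ≈ 0.6577
  upper = min{1, (1 − p₀)/p₁} = 0.96885 / 0.090985 ≈ 10.6485 → capped at 1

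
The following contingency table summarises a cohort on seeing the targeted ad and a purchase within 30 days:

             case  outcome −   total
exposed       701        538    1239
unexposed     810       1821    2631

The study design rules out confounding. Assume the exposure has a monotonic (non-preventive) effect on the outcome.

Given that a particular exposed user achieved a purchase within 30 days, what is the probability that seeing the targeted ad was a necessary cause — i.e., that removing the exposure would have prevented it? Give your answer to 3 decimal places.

p₁ = P(outcome | exposed) = 701/1239 = 0.56578
p₀ = P(outcome | unexposed) = 810/2631 = 0.30787
Under exogeneity and monotonicity, PN = (p₁ − p₀) / p₁.
PN = (0.56578 − 0.30787) / 0.56578 = 0.25791 / 0.56578 ≈ 0.4559

PN ≈ 0.456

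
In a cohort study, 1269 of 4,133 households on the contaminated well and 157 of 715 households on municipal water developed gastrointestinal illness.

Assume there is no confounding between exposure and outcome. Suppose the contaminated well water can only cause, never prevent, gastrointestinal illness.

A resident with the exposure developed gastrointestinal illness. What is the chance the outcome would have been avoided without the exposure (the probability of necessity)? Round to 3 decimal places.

PN ≈ 0.285

p₁ = P(outcome | exposed) = 1269/4133 = 0.30704
p₀ = P(outcome | unexposed) = 157/715 = 0.21958
Under exogeneity and monotonicity, PN = (p₁ − p₀) / p₁.
PN = (0.30704 − 0.21958) / 0.30704 = 0.08746 / 0.30704 ≈ 0.2848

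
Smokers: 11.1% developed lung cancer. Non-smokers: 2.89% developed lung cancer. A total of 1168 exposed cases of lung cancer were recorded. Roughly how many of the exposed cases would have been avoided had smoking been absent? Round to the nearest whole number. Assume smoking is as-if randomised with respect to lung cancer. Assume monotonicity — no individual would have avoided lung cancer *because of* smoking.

about 864 cases

p₁ = 0.111, p₀ = 0.0289.
PN = (p₁ − p₀)/p₁ = (0.111 − 0.0289) / 0.111 ≈ 0.73964.
Attributable cases ≈ PN × (exposed cases) = 0.73964 × 1168 ≈ 863.90.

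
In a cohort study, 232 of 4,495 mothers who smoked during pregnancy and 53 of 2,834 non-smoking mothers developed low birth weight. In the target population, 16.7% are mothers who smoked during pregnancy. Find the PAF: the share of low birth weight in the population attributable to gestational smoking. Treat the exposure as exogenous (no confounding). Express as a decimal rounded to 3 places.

PAF ≈ 0.227

p₁ = P(outcome | exposed) = 232/4495 = 0.051613
p₀ = P(outcome | unexposed) = 53/2834 = 0.018701
Overall risk P(Y=1) = π·p₁ + (1−π)·p₀ = 0.167×0.051613 + 0.833×0.018701 = 0.024198.
Under exogeneity, PAF = [P(Y=1) − p₀] / P(Y=1).
PAF = (0.024198 − 0.018701) / 0.024198 ≈ 0.2271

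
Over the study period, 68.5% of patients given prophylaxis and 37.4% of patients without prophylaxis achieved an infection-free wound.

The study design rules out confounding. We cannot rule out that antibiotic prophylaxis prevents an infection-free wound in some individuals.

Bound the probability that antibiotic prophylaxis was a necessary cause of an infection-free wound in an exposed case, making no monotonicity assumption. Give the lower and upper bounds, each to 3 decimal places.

p₁ = 0.685, p₀ = 0.374.
Under exogeneity alone the bounds on PN are max{0,(p₁−p₀)/p₁} ≤ PN ≤ min{1,(1−p₀)/p₁}.
  lower = (p₁ − p₀)/p₁ = 0.311 / 0.685 ≈ 0.4540
  upper = min{1, (1 − p₀)/p₁} = 0.626 / 0.685 ≈ 0.9139

0.454 ≤ PN ≤ 0.914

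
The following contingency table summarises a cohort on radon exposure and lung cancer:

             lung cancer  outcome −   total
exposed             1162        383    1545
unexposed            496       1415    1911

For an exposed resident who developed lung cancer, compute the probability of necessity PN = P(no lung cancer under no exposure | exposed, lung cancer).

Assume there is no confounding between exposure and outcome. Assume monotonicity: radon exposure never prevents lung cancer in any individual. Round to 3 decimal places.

p₁ = P(outcome | exposed) = 1162/1545 = 0.7521
p₀ = P(outcome | unexposed) = 496/1911 = 0.25955
Under exogeneity and monotonicity, PN = (p₁ − p₀)/p₁.
PN = (0.7521 − 0.25955) / 0.7521 ≈ 0.6549

PN ≈ 0.655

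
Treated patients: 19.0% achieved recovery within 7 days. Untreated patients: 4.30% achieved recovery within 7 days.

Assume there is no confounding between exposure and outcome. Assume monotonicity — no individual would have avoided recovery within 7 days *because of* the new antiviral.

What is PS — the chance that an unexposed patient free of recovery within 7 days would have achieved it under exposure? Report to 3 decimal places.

PS ≈ 0.154

p₁ = 0.19, p₀ = 0.043.
Under exogeneity and monotonicity, PS = (p₁ − p₀) / (1 − p₀).
PS = (0.19 − 0.043) / (1 − 0.043) = 0.147 / 0.957 ≈ 0.1536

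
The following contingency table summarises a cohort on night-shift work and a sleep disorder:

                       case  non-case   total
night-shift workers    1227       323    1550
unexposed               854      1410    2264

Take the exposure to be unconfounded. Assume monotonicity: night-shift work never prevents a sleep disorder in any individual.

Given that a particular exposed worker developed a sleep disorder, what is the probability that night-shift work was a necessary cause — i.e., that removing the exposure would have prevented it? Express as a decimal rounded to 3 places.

PN ≈ 0.523

p₁ = P(outcome | exposed) = 1227/1550 = 0.79161
p₀ = P(outcome | unexposed) = 854/2264 = 0.37721
Under exogeneity and monotonicity, PN = (p₁ − p₀) / p₁.
PN = (0.79161 − 0.37721) / 0.79161 = 0.4144 / 0.79161 ≈ 0.5235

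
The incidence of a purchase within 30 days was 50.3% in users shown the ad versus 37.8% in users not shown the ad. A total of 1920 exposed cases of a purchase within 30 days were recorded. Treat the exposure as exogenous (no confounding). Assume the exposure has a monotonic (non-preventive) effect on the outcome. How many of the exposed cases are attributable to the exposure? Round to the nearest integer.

p₁ = 0.503, p₀ = 0.378.
PN = (p₁ − p₀)/p₁ = (0.503 − 0.378) / 0.503 ≈ 0.24851.
Attributable cases ≈ PN × (exposed cases) = 0.24851 × 1920 ≈ 477.14.

about 477 cases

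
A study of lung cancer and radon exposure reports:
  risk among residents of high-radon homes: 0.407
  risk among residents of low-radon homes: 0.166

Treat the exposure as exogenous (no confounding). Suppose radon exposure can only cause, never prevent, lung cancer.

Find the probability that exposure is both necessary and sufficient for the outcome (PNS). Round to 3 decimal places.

PNS ≈ 0.241

Let p₁ = 0.407, p₀ = 0.166.
Under exogeneity and monotonicity, PNS = p₁ − p₀.
PNS = 0.407 − 0.166 = 0.241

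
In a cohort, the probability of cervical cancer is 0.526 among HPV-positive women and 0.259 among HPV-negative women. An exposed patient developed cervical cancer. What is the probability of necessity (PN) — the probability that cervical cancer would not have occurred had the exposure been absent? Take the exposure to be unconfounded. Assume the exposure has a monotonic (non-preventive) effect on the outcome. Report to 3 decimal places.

PN ≈ 0.508

Let p₁ = 0.526, p₀ = 0.259.
Under exogeneity and monotonicity, PN = (p₁ − p₀) / p₁.
PN = (0.526 − 0.259) / 0.526 = 0.267 / 0.526 ≈ 0.5076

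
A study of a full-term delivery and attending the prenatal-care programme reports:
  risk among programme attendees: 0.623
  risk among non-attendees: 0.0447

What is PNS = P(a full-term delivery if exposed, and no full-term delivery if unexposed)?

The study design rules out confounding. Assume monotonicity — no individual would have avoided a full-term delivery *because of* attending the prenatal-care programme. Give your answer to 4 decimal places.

PNS ≈ 0.5783

Let p₁ = 0.623, p₀ = 0.0447.
Under exogeneity and monotonicity, PNS = p₁ − p₀.
PNS = 0.623 − 0.0447 = 0.5783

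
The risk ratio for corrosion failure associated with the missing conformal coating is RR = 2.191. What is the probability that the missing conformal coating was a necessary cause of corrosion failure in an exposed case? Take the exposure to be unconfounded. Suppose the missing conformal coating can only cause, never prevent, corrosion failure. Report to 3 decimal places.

PN ≈ 0.544

Under exogeneity and monotonicity, PN = (RR − 1) / RR = 1 − 1/RR.
PN = (2.191 − 1) / 2.191 = 1.191 / 2.191 ≈ 0.5436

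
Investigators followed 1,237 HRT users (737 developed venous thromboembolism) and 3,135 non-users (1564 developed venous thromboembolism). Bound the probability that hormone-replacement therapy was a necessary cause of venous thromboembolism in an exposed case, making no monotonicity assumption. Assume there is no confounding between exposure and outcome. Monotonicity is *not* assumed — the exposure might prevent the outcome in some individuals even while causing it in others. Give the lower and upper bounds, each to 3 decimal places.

0.163 ≤ PN ≤ 0.841

p₁ = P(outcome | exposed) = 737/1237 = 0.5958
p₀ = P(outcome | unexposed) = 1564/3135 = 0.49888
Under exogeneity alone the bounds on PN are max{0,(p₁−p₀)/p₁} ≤ PN ≤ min{1,(1−p₀)/p₁}.
  lower = (p₁ − p₀)/p₁ = 0.096913 / 0.5958 ≈ 0.1627
  upper = min{1, (1 − p₀)/p₁} = 0.50112 / 0.5958 ≈ 0.8411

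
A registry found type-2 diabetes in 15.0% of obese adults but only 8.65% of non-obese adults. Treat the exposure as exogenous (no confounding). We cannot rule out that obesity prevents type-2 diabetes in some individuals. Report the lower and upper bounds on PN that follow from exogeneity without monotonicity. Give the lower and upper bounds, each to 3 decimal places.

p₁ = 0.15, p₀ = 0.0865.
Under exogeneity alone the bounds on PN are max{0,(p₁−p₀)/p₁} ≤ PN ≤ min{1,(1−p₀)/p₁}.
  lower = (p₁ − p₀)/p₁ = 0.0635 / 0.15 ≈ 0.4233
  upper = min{1, (1 − p₀)/p₁} = 0.9135 / 0.15 ≈ 6.0900 → capped at 1

0.423 ≤ PN ≤ 1.000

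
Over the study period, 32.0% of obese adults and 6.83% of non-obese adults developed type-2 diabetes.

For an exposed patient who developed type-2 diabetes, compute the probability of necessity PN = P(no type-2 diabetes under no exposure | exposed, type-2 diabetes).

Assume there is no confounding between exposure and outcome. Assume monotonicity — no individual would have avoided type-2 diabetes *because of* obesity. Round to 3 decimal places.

PN ≈ 0.787

p₁ = 0.32, p₀ = 0.0683.
Under exogeneity and monotonicity, PN = (p₁ − p₀) / p₁.
PN = (0.32 − 0.0683) / 0.32 = 0.2517 / 0.32 ≈ 0.7866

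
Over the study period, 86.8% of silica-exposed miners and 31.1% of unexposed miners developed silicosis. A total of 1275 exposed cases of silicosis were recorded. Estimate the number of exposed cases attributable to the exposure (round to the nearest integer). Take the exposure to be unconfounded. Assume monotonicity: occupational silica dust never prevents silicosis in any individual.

about 818 cases

p₁ = 0.868, p₀ = 0.311.
PN = (p₁ − p₀)/p₁ = (0.868 − 0.311) / 0.868 ≈ 0.64171.
Attributable cases ≈ PN × (exposed cases) = 0.64171 × 1275 ≈ 818.17.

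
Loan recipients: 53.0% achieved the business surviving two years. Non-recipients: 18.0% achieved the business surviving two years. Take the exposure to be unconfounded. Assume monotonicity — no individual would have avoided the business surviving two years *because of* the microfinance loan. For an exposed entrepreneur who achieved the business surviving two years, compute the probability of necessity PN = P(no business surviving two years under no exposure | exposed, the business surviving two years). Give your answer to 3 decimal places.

p₁ = 0.53, p₀ = 0.18.
Under exogeneity and monotonicity, PN = (p₁ − p₀) / p₁.
PN = (0.53 − 0.18) / 0.53 = 0.35 / 0.53 ≈ 0.6604

PN ≈ 0.660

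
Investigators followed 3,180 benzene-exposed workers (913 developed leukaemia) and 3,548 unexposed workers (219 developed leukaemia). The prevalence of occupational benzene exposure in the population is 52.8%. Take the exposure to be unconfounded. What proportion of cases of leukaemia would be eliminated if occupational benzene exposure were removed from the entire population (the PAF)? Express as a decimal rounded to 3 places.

PAF ≈ 0.658

p₁ = P(outcome | exposed) = 913/3180 = 0.28711
p₀ = P(outcome | unexposed) = 219/3548 = 0.061725
Overall risk P(Y=1) = π·p₁ + (1−π)·p₀ = 0.528×0.28711 + 0.472×0.061725 = 0.18073.
Under exogeneity, PAF = [P(Y=1) − p₀] / P(Y=1).
PAF = (0.18073 − 0.061725) / 0.18073 ≈ 0.6585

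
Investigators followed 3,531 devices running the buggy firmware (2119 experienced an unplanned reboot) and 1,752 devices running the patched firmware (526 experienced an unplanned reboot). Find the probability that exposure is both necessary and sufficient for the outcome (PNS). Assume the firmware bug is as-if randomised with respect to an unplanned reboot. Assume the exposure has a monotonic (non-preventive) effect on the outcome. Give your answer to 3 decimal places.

p₁ = P(outcome | exposed) = 2119/3531 = 0.60011
p₀ = P(outcome | unexposed) = 526/1752 = 0.30023
Under exogeneity and monotonicity, PNS = p₁ − p₀.
PNS = 0.60011 − 0.30023 = 0.29988

PNS ≈ 0.300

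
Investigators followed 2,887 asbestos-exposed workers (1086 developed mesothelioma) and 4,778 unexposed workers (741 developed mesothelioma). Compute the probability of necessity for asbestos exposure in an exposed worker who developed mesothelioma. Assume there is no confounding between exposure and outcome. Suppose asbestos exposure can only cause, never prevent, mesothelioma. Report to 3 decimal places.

p₁ = P(outcome | exposed) = 1086/2887 = 0.37617
p₀ = P(outcome | unexposed) = 741/4778 = 0.15509
Under exogeneity and monotonicity, PN = (p₁ − p₀) / p₁.
PN = (0.37617 − 0.15509) / 0.37617 = 0.22108 / 0.37617 ≈ 0.5877

PN ≈ 0.588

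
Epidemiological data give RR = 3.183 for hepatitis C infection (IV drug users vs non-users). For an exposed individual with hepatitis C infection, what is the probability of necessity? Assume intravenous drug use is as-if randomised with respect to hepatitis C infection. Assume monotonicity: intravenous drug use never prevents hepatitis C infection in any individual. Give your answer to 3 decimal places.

Under exogeneity and monotonicity, PN = (RR − 1) / RR = 1 − 1/RR.
PN = (3.183 − 1) / 3.183 = 2.183 / 3.183 ≈ 0.6858

PN ≈ 0.686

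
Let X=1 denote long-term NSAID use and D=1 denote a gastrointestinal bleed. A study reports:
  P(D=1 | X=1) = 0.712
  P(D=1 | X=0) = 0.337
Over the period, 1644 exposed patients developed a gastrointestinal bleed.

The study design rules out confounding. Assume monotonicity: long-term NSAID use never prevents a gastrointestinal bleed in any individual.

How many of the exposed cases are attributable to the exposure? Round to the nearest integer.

about 866 cases

Let p₁ = 0.712, p₀ = 0.337.
PN = (p₁ − p₀)/p₁ = (0.712 − 0.337) / 0.712 ≈ 0.52669.
Attributable cases ≈ PN × (exposed cases) = 0.52669 × 1644 ≈ 865.87.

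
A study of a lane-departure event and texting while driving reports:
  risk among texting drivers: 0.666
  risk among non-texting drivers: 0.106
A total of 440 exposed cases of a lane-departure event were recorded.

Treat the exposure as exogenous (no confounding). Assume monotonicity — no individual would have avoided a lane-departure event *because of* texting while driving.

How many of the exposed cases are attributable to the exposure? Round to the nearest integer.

Let p₁ = 0.666, p₀ = 0.106.
PN = (p₁ − p₀)/p₁ = (0.666 − 0.106) / 0.666 ≈ 0.84084.
Attributable cases ≈ PN × (exposed cases) = 0.84084 × 440 ≈ 369.97.

about 370 cases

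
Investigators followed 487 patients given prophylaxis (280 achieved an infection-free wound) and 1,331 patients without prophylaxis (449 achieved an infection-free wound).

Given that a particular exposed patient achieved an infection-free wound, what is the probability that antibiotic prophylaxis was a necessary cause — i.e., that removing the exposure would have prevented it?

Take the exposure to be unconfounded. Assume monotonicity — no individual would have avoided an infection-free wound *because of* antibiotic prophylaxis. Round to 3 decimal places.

p₁ = P(outcome | exposed) = 280/487 = 0.57495
p₀ = P(outcome | unexposed) = 449/1331 = 0.33734
Under exogeneity and monotonicity, PN = (p₁ − p₀) / p₁.
PN = (0.57495 − 0.33734) / 0.57495 = 0.23761 / 0.57495 ≈ 0.4133

PN ≈ 0.413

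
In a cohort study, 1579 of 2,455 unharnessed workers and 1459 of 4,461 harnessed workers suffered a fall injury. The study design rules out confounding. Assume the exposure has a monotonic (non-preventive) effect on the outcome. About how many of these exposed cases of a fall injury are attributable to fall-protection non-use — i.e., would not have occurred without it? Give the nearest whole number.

p₁ = P(outcome | exposed) = 1579/2455 = 0.64318
p₀ = P(outcome | unexposed) = 1459/4461 = 0.32706
PN = (p₁ − p₀)/p₁ = (0.64318 − 0.32706) / 0.64318 ≈ 0.49150.
Attributable cases ≈ PN × (exposed cases) = 0.49150 × 1579 ≈ 776.08.

about 776 cases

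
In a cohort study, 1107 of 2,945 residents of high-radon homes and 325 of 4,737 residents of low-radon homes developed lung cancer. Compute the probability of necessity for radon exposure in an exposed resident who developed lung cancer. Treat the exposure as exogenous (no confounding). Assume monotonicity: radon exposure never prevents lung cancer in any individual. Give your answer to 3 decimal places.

p₁ = P(outcome | exposed) = 1107/2945 = 0.37589
p₀ = P(outcome | unexposed) = 325/4737 = 0.068609
Under exogeneity and monotonicity, PN = (p₁ − p₀) / p₁.
PN = (0.37589 − 0.068609) / 0.37589 = 0.30728 / 0.37589 ≈ 0.8175

PN ≈ 0.817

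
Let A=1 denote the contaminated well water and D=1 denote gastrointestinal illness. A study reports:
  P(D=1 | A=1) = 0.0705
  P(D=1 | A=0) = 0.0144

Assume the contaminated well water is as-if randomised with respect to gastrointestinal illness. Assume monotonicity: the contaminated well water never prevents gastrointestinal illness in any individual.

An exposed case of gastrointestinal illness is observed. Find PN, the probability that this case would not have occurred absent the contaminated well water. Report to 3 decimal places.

Let p₁ = 0.0705, p₀ = 0.0144.
Under exogeneity and monotonicity, PN = (p₁ − p₀) / p₁.
PN = (0.0705 − 0.0144) / 0.0705 = 0.0561 / 0.0705 ≈ 0.7957

PN ≈ 0.796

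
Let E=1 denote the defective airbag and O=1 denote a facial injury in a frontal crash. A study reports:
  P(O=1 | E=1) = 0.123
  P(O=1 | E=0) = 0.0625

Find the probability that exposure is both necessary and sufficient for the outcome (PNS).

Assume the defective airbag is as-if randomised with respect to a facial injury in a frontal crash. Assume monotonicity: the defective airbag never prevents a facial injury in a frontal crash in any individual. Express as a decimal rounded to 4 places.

Let p₁ = 0.123, p₀ = 0.0625.
Under exogeneity and monotonicity, PNS = p₁ − p₀.
PNS = 0.123 − 0.0625 = 0.0605

PNS ≈ 0.0605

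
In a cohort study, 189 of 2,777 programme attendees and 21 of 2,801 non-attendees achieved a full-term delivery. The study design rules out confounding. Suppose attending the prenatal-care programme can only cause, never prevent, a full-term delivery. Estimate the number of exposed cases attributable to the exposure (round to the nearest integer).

about 168 cases

p₁ = P(outcome | exposed) = 189/2777 = 0.068059
p₀ = P(outcome | unexposed) = 21/2801 = 0.0074973
PN = (p₁ − p₀)/p₁ = (0.068059 − 0.0074973) / 0.068059 ≈ 0.88984.
Attributable cases ≈ PN × (exposed cases) = 0.88984 × 189 ≈ 168.18.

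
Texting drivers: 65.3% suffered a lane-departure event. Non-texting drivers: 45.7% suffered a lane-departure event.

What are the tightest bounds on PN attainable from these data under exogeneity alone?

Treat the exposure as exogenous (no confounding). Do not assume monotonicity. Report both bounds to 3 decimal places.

0.300 ≤ PN ≤ 0.832

p₁ = 0.653, p₀ = 0.457.
Under exogeneity alone the bounds on PN are max{0,(p₁−p₀)/p₁} ≤ PN ≤ min{1,(1−p₀)/p₁}.
  lower = (p₁ − p₀)/p₁ = 0.196 / 0.653 ≈ 0.3002
  upper = min{1, (1 − p₀)/p₁} = 0.543 / 0.653 ≈ 0.8315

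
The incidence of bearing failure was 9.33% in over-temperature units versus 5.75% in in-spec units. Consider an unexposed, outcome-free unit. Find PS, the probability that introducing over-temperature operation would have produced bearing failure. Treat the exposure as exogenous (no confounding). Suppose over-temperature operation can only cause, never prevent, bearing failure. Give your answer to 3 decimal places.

PS ≈ 0.038

p₁ = 0.0933, p₀ = 0.0575.
Under exogeneity and monotonicity, PS = (p₁ − p₀) / (1 − p₀).
PS = (0.0933 − 0.0575) / (1 − 0.0575) = 0.0358 / 0.9425 ≈ 0.0380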